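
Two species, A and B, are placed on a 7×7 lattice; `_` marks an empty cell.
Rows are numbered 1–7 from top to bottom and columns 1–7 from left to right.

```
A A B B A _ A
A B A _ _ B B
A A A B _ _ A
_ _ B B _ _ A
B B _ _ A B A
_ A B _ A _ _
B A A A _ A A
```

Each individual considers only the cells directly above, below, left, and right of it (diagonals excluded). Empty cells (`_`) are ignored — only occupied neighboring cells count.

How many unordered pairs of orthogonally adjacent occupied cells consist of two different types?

17

Scan each occupied cell's neighbors to the right and below so each pair is counted once.
Row 1: A(1,1)–A(1,2)= A(1,1)–A(2,1)= A(1,2)–B(1,3)≠ A(1,2)–B(2,2)≠ B(1,3)–B(1,4)= B(1,3)–A(2,3)≠ B(1,4)–A(1,5)≠ A(1,7)–B(2,7)≠  → 5/8 unlike.
Row 2: A(2,1)–B(2,2)≠ A(2,1)–A(3,1)= B(2,2)–A(2,3)≠ B(2,2)–A(3,2)≠ A(2,3)–A(3,3)= B(2,6)–B(2,7)= B(2,7)–A(3,7)≠  → 4/7 unlike.
Row 3: A(3,1)–A(3,2)= A(3,2)–A(3,3)= A(3,3)–B(3,4)≠ A(3,3)–B(4,3)≠ B(3,4)–B(4,4)= A(3,7)–A(4,7)=  → 2/6 unlike.
Row 4: B(4,3)–B(4,4)= A(4,7)–A(5,7)=  → 0/2 unlike.
Row 5: B(5,1)–B(5,2)= B(5,2)–A(6,2)≠ A(5,5)–B(5,6)≠ A(5,5)–A(6,5)= B(5,6)–A(5,7)≠  → 3/5 unlike.
Row 6: A(6,2)–B(6,3)≠ A(6,2)–A(7,2)= B(6,3)–A(7,3)≠  → 2/3 unlike.
Row 7: B(7,1)–A(7,2)≠ A(7,2)–A(7,3)= A(7,3)–A(7,4)= A(7,6)–A(7,7)=  → 1/4 unlike.
Total adjacent occupied pairs: 35; unlike-type pairs: 17.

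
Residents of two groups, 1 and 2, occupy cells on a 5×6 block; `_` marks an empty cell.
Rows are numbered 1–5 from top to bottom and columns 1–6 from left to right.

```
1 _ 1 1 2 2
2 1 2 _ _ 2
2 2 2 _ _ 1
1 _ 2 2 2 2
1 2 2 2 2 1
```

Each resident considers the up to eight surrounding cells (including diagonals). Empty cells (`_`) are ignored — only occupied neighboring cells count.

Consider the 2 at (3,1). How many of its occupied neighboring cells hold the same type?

Occupied neighbors of (3,1): (2,1)=2, (2,2)=1, (3,2)=2, (4,1)=1.
Same type (2): 2 of 4.

2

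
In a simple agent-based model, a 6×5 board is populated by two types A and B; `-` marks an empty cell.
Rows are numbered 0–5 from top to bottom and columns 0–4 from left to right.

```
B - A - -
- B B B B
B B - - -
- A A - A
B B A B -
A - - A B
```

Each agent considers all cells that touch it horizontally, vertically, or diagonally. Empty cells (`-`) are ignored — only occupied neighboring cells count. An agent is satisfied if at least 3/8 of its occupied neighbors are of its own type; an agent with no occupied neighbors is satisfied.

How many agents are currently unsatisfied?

Row 0: (0,0)B 1/1 ✓ · (0,2)A 0/3 ✗
Row 1: (1,1)B 4/5 ✓ · (1,2)B 3/4 ✓ · (1,3)B 2/3 ✓ · (1,4)B 1/1 ✓
Row 2: (2,0)B 2/3 ✓ · (2,1)B 3/5 ✓
Row 3: (3,1)A 2/6 ✗ · (3,2)A 2/5 ✓ · (3,4)A 0/1 ✗
Row 4: (4,0)B 1/3 ✗ · (4,1)B 1/5 ✗ · (4,2)A 3/5 ✓ · (4,3)B 1/5 ✗
Row 5: (5,0)A 0/2 ✗ · (5,3)A 1/3 ✗ · (5,4)B 1/2 ✓
Unsatisfied: (0,2), (3,1), (3,4), (4,0), (4,1), (4,3), (5,0), (5,3) — 8 in total.

8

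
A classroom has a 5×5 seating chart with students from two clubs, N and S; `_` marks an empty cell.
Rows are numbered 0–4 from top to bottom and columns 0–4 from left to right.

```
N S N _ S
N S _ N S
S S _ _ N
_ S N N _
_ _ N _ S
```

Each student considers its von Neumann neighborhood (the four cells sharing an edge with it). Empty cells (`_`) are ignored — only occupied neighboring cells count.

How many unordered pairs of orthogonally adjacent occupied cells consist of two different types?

7

Scan each occupied cell's neighbors to the right and below so each pair is counted once.
Row 0: N(0,0)–S(0,1)≠ N(0,0)–N(1,0)= S(0,1)–N(0,2)≠ S(0,1)–S(1,1)= S(0,4)–S(1,4)=  → 2/5 unlike.
Row 1: N(1,0)–S(1,1)≠ N(1,0)–S(2,0)≠ S(1,1)–S(2,1)= N(1,3)–S(1,4)≠ S(1,4)–N(2,4)≠  → 4/5 unlike.
Row 2: S(2,0)–S(2,1)= S(2,1)–S(3,1)=  → 0/2 unlike.
Row 3: S(3,1)–N(3,2)≠ N(3,2)–N(3,3)= N(3,2)–N(4,2)=  → 1/3 unlike.
Total adjacent occupied pairs: 15; unlike-type pairs: 7.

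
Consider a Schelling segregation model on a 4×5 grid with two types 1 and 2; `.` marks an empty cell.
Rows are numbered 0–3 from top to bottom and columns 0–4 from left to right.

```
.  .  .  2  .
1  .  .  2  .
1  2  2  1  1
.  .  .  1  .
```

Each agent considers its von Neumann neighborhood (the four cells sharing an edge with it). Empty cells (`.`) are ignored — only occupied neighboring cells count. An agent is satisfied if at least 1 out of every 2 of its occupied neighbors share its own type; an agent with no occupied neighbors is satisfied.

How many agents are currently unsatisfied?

0

Row 0: (0,3)2 1/1 ok
Row 1: (1,0)1 1/1 ok · (1,3)2 1/2 ok
Row 2: (2,0)1 1/2 ok · (2,1)2 1/2 ok · (2,2)2 1/2 ok · (2,3)1 2/4 ok · (2,4)1 1/1 ok
Row 3: (3,3)1 1/1 ok
Every one meets the threshold.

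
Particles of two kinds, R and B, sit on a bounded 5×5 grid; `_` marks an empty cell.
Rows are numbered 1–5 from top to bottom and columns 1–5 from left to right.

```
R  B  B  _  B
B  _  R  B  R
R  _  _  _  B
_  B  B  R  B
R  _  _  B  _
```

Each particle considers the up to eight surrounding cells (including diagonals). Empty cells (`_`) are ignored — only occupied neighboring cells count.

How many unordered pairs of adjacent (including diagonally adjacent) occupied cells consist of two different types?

Scan each occupied cell's neighbors to the right and below (and the two forward diagonals) so each pair is counted once.
Row 1: R(1,1)–B(1,2)≠ R(1,1)–B(2,1)≠ B(1,2)–B(1,3)= B(1,2)–R(2,3)≠ B(1,2)–B(2,1)= B(1,3)–R(2,3)≠ B(1,3)–B(2,4)= B(1,5)–R(2,5)≠ B(1,5)–B(2,4)=  → 5/9 unlike.
Row 2: B(2,1)–R(3,1)≠ R(2,3)–B(2,4)≠ B(2,4)–R(2,5)≠ B(2,4)–B(3,5)= R(2,5)–B(3,5)≠  → 4/5 unlike.
Row 3: R(3,1)–B(4,2)≠ B(3,5)–B(4,5)= B(3,5)–R(4,4)≠  → 2/3 unlike.
Row 4: B(4,2)–B(4,3)= B(4,2)–R(5,1)≠ B(4,3)–R(4,4)≠ B(4,3)–B(5,4)= R(4,4)–B(4,5)≠ R(4,4)–B(5,4)≠ B(4,5)–B(5,4)=  → 4/7 unlike.
Total adjacent occupied pairs: 24; unlike-type pairs: 15.

15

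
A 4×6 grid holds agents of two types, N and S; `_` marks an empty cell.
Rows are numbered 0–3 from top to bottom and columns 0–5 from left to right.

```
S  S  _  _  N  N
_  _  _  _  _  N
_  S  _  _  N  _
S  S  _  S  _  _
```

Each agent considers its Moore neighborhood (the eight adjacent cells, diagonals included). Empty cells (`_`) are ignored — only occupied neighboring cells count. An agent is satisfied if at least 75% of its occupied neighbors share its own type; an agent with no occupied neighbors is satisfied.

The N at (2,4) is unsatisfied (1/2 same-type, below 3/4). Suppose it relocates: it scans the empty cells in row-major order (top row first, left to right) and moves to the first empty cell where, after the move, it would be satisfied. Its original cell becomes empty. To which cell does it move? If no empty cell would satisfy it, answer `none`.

(0,3)

Vacating (2,4). Empty cells in order:
  (0,2): 0/1 same-type → still unsatisfied.
  (0,3): 1/1 same-type → satisfied — stop here.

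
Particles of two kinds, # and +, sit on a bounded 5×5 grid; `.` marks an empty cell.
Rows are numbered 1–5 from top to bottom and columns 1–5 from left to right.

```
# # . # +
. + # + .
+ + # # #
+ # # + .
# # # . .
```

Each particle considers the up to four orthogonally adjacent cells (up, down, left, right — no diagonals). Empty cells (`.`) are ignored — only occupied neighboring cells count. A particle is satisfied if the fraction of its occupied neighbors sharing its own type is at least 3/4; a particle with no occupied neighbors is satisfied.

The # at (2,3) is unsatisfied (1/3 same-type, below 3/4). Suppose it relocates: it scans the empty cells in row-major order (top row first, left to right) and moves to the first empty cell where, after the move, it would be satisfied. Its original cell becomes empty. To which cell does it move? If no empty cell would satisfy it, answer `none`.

(1,3)

Vacating (2,3). Empty cells in order:
  (1,3): 2/2 same-type → satisfied — stop here.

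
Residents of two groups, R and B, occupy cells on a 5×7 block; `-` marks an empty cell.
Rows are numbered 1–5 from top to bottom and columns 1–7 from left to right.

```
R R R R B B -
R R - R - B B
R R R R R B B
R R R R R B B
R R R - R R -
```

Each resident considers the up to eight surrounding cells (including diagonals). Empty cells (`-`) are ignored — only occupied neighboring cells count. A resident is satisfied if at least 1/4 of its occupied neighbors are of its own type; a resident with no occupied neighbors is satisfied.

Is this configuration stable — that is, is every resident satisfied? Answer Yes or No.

Row 1: (1,1)R 3/3 ✓ · (1,2)R 4/4 ✓ · (1,3)R 4/4 ✓ · (1,4)R 2/3 ✓ · (1,5)B 2/4 ✓ · (1,6)B 3/3 ✓
Row 2: (2,1)R 5/5 ✓ · (2,2)R 7/7 ✓ · (2,4)R 5/6 ✓ · (2,6)B 5/6 ✓ · (2,7)B 4/4 ✓
Row 3: (3,1)R 5/5 ✓ · (3,2)R 7/7 ✓ · (3,3)R 7/7 ✓ · (3,4)R 6/6 ✓ · (3,5)R 4/7 ✓ · (3,6)B 5/7 ✓ · (3,7)B 5/5 ✓
Row 4: (4,1)R 5/5 ✓ · (4,2)R 8/8 ✓ · (4,3)R 7/7 ✓ · (4,4)R 7/7 ✓ · (4,5)R 5/7 ✓ · (4,6)B 3/7 ✓ · (4,7)B 3/4 ✓
Row 5: (5,1)R 3/3 ✓ · (5,2)R 5/5 ✓ · (5,3)R 4/4 ✓ · (5,5)R 3/4 ✓ · (5,6)R 2/4 ✓
All meet the threshold, so the configuration is stable.

Yes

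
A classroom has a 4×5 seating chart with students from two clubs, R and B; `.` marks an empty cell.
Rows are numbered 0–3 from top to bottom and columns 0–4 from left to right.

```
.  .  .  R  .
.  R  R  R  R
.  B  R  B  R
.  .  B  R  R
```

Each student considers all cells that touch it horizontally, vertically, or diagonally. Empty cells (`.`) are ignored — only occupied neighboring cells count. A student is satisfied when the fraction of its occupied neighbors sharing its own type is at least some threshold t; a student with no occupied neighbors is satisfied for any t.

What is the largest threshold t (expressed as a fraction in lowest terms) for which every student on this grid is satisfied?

Row 0: (0,3)R 3/3
Row 1: (1,1)R 2/3 · (1,2)R 4/6 · (1,3)R 5/6 · (1,4)R 3/4
Row 2: (2,1)B 1/4 · (2,2)R 4/7 · (2,3)B 1/8 · (2,4)R 4/5
Row 3: (3,2)B 2/4 · (3,3)R 3/5 · (3,4)R 2/3
The smallest same-type fraction is 1/8 at (2,3), which reduces to 1/8. Any threshold above that leaves this student unsatisfied.

1/8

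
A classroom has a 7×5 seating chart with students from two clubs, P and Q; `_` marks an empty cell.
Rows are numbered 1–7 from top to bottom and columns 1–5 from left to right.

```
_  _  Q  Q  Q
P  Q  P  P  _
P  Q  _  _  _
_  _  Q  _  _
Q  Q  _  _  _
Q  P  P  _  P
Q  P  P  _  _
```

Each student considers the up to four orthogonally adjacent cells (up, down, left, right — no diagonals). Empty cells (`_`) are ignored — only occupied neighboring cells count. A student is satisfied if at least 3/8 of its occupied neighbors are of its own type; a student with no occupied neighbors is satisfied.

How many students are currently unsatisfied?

(1,3)Q 1/2 ✓
(1,4)Q 2/3 ✓
(1,5)Q 1/1 ✓
(2,1)P 1/2 ✓
(2,2)Q 1/3 ✗
(2,3)P 1/3 ✗
(2,4)P 1/2 ✓
(3,1)P 1/2 ✓
(3,2)Q 1/2 ✓
(4,3)Q 0/0 ✓
(5,1)Q 2/2 ✓
(5,2)Q 1/2 ✓
(6,1)Q 2/3 ✓
(6,2)P 2/4 ✓
(6,3)P 2/2 ✓
(6,5)P 0/0 ✓
(7,1)Q 1/2 ✓
(7,2)P 2/3 ✓
(7,3)P 2/2 ✓
Unsatisfied: (2,2), (2,3) — 2 in total.

2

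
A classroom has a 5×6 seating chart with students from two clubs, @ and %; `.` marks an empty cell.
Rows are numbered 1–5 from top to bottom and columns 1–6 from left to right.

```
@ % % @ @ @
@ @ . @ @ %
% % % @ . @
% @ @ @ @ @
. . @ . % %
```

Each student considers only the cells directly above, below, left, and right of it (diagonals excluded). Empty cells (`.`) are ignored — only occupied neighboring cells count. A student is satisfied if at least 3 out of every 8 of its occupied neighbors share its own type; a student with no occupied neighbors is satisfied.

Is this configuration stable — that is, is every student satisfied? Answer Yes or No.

No

Row 1: (1,1)@ 1/2 satisfied · (1,2)% 1/3 not · (1,3)% 1/2 satisfied · (1,4)@ 2/3 satisfied · (1,5)@ 3/3 satisfied · (1,6)@ 1/2 satisfied
Row 2: (2,1)@ 2/3 satisfied · (2,2)@ 1/3 not · (2,4)@ 3/3 satisfied · (2,5)@ 2/3 satisfied · (2,6)% 0/3 not
Row 3: (3,1)% 2/3 satisfied · (3,2)% 2/4 satisfied · (3,3)% 1/3 not · (3,4)@ 2/3 satisfied · (3,6)@ 1/2 satisfied
Row 4: (4,1)% 1/2 satisfied · (4,2)@ 1/3 not · (4,3)@ 3/4 satisfied · (4,4)@ 3/3 satisfied · (4,5)@ 2/3 satisfied · (4,6)@ 2/3 satisfied
Row 5: (5,3)@ 1/1 satisfied · (5,5)% 1/2 satisfied · (5,6)% 1/2 satisfied
For instance (1,2) has only 1/3 same-type neighbors, below 3/8.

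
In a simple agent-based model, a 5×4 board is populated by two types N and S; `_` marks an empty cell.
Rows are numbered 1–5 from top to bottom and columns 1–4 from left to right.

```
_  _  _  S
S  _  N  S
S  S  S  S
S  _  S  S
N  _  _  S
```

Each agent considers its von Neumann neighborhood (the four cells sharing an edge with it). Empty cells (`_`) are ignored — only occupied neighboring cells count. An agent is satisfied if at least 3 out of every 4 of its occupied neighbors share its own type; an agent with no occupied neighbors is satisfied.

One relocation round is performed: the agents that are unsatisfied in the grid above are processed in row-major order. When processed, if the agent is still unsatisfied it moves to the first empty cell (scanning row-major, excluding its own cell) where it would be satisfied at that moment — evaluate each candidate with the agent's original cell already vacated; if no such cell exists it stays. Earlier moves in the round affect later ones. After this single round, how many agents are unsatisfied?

0

Initially unsatisfied (in order): (2,3), (2,4), (4,1), (5,1).
  (2,3) → (1,2).
  (2,4): now satisfied by earlier moves; stays.
  (4,1) → (2,3).
  (5,1): now satisfied by earlier moves; stays.
Resulting grid:
_ N _ S
S _ S S
S S S S
_ _ S S
N _ _ S
All satisfied now.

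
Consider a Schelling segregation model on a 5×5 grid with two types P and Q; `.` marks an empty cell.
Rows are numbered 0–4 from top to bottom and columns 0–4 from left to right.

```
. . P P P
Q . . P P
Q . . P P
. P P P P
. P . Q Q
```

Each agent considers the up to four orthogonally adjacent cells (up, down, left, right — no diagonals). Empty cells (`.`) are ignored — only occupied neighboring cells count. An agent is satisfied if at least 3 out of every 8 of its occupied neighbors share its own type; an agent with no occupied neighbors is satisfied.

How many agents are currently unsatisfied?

0

(0,2)P 1/1 ✓
(0,3)P 3/3 ✓
(0,4)P 2/2 ✓
(1,0)Q 1/1 ✓
(1,3)P 3/3 ✓
(1,4)P 3/3 ✓
(2,0)Q 1/1 ✓
(2,3)P 3/3 ✓
(2,4)P 3/3 ✓
(3,1)P 2/2 ✓
(3,2)P 2/2 ✓
(3,3)P 3/4 ✓
(3,4)P 2/3 ✓
(4,1)P 1/1 ✓
(4,3)Q 1/2 ✓
(4,4)Q 1/2 ✓
Every one meets the threshold.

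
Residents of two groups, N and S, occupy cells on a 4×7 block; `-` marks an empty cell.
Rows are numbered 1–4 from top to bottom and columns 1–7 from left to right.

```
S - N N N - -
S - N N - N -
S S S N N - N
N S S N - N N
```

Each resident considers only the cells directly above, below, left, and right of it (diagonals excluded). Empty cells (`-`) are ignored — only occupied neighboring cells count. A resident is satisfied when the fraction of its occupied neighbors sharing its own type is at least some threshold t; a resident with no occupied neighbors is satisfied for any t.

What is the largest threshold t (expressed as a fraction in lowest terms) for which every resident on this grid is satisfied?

Row 1: (1,1)S 1/1 · (1,3)N 2/2 · (1,4)N 3/3 · (1,5)N 1/1
Row 2: (2,1)S 2/2 · (2,3)N 2/3 · (2,4)N 3/3 · (2,6)N — no occupied neighbors
Row 3: (3,1)S 2/3 · (3,2)S 3/3 · (3,3)S 2/4 · (3,4)N 3/4 · (3,5)N 1/1 · (3,7)N 1/1
Row 4: (4,1)N 0/2 · (4,2)S 2/3 · (4,3)S 2/3 · (4,4)N 1/2 · (4,6)N 1/1 · (4,7)N 2/2
The smallest same-type fraction is 0/2 at (4,1), which reduces to 0/1. Any threshold above that leaves this resident unsatisfied.

0/1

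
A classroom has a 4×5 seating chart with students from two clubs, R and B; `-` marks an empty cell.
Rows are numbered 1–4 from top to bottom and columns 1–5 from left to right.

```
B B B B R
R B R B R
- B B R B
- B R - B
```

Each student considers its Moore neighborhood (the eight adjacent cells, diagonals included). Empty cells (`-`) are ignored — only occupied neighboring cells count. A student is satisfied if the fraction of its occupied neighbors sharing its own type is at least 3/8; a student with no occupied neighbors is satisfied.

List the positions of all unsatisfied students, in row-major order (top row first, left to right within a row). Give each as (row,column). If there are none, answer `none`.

Row 1: (1,1)B 2/3 satisfied · (1,2)B 3/5 satisfied · (1,3)B 4/5 satisfied · (1,4)B 2/5 satisfied · (1,5)R 1/3 not
Row 2: (2,1)R 0/4 not · (2,2)B 5/7 satisfied · (2,3)R 1/8 not · (2,4)B 4/8 satisfied · (2,5)R 2/5 satisfied
Row 3: (3,2)B 3/6 satisfied · (3,3)B 4/7 satisfied · (3,4)R 3/7 satisfied · (3,5)B 2/4 satisfied
Row 4: (4,2)B 2/3 satisfied · (4,3)R 1/4 not · (4,5)B 1/2 satisfied

(1,5), (2,1), (2,3), (4,3)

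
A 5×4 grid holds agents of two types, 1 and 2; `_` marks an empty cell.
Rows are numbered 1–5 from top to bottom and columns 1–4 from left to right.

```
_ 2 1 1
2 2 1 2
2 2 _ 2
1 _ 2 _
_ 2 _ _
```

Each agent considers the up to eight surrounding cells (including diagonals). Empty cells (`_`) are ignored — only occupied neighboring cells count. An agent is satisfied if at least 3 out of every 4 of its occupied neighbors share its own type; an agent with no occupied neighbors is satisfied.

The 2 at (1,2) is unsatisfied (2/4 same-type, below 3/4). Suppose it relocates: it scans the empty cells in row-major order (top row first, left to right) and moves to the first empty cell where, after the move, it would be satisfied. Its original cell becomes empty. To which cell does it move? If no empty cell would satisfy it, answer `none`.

Vacating (1,2). Empty cells in order:
  (1,1): 2/2 same-type → satisfied — stop here.

(1,1)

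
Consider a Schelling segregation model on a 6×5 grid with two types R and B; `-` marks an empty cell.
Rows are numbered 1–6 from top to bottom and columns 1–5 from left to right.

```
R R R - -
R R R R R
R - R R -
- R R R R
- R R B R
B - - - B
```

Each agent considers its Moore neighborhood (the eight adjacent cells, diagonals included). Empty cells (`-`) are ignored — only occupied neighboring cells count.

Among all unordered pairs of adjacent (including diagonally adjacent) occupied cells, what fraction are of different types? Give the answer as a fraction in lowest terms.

1/7

Scan each occupied cell's neighbors to the right and below (and the two forward diagonals) so each pair is counted once.
Row 1: R(1,1)–R(1,2)= R(1,1)–R(2,1)= R(1,1)–R(2,2)= R(1,2)–R(1,3)= R(1,2)–R(2,2)= R(1,2)–R(2,3)= R(1,2)–R(2,1)= R(1,3)–R(2,3)= R(1,3)–R(2,4)= R(1,3)–R(2,2)=  → 0/10 unlike.
Row 2: R(2,1)–R(2,2)= R(2,1)–R(3,1)= R(2,2)–R(2,3)= R(2,2)–R(3,3)= R(2,2)–R(3,1)= R(2,3)–R(2,4)= R(2,3)–R(3,3)= R(2,3)–R(3,4)= R(2,4)–R(2,5)= R(2,4)–R(3,4)= R(2,4)–R(3,3)= R(2,5)–R(3,4)=  → 0/12 unlike.
Row 3: R(3,1)–R(4,2)= R(3,3)–R(3,4)= R(3,3)–R(4,3)= R(3,3)–R(4,4)= R(3,3)–R(4,2)= R(3,4)–R(4,4)= R(3,4)–R(4,5)= R(3,4)–R(4,3)=  → 0/8 unlike.
Row 4: R(4,2)–R(4,3)= R(4,2)–R(5,2)= R(4,2)–R(5,3)= R(4,3)–R(4,4)= R(4,3)–R(5,3)= R(4,3)–B(5,4)≠ R(4,3)–R(5,2)= R(4,4)–R(4,5)= R(4,4)–B(5,4)≠ R(4,4)–R(5,5)= R(4,4)–R(5,3)= R(4,5)–R(5,5)= R(4,5)–B(5,4)≠  → 3/13 unlike.
Row 5: R(5,2)–R(5,3)= R(5,2)–B(6,1)≠ R(5,3)–B(5,4)≠ B(5,4)–R(5,5)≠ B(5,4)–B(6,5)= R(5,5)–B(6,5)≠  → 4/6 unlike.
Total adjacent occupied pairs: 49; unlike-type pairs: 7.
7/49 reduces to 1/7.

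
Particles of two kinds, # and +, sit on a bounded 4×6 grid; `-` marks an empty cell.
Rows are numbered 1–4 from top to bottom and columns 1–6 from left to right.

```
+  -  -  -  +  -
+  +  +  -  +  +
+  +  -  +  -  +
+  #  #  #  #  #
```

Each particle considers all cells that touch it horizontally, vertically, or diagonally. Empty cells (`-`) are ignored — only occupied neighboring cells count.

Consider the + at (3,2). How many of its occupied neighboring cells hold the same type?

Occupied neighbors of (3,2): (2,1)=+, (2,2)=+, (2,3)=+, (3,1)=+, (4,1)=+, (4,2)=#, (4,3)=#.
Same type (+): 5 of 7.

5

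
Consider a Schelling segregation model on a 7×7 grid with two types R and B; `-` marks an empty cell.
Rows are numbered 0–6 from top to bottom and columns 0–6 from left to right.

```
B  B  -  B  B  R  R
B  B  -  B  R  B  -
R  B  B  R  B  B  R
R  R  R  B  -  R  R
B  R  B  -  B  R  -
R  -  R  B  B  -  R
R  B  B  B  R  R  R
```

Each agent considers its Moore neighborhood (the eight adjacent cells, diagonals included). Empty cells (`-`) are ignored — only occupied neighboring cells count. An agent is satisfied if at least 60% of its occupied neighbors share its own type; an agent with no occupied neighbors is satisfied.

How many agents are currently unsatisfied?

Row 0: (0,0)B 3/3 ok · (0,1)B 3/3 ok · (0,3)B 2/3 ok · (0,4)B 3/5 ok · (0,5)R 2/4 unhappy · (0,6)R 1/2 unhappy
Row 1: (1,0)B 4/5 ok · (1,1)B 5/6 ok · (1,3)B 4/6 ok · (1,4)R 2/8 unhappy · (1,5)B 3/7 unhappy
Row 2: (2,0)R 2/5 unhappy · (2,1)B 3/7 unhappy · (2,2)B 4/7 unhappy · (2,3)R 2/6 unhappy · (2,4)B 4/7 unhappy · (2,5)B 2/6 unhappy · (2,6)R 2/4 unhappy
Row 3: (3,0)R 3/5 ok · (3,1)R 4/8 unhappy · (3,2)R 3/7 unhappy · (3,3)B 4/6 ok · (3,5)R 3/6 unhappy · (3,6)R 3/4 ok
Row 4: (4,0)B 0/4 unhappy · (4,1)R 5/7 ok · (4,2)B 2/6 unhappy · (4,4)B 3/5 ok · (4,5)R 3/5 ok
Row 5: (5,0)R 2/4 unhappy · (5,2)R 1/6 unhappy · (5,3)B 5/7 ok · (5,4)B 3/6 unhappy · (5,6)R 3/3 ok
Row 6: (6,0)R 1/2 unhappy · (6,1)B 1/4 unhappy · (6,2)B 3/4 ok · (6,3)B 3/5 ok · (6,4)R 1/4 unhappy · (6,5)R 3/4 ok · (6,6)R 2/2 ok
Unsatisfied: (0,5), (0,6), (1,4), (1,5), (2,0), (2,1), (2,2), (2,3), (2,4), (2,5), (2,6), (3,1), (3,2), (3,5), (4,0), (4,2), (5,0), (5,2), (5,4), (6,0), (6,1), (6,4) — 22 in total.

22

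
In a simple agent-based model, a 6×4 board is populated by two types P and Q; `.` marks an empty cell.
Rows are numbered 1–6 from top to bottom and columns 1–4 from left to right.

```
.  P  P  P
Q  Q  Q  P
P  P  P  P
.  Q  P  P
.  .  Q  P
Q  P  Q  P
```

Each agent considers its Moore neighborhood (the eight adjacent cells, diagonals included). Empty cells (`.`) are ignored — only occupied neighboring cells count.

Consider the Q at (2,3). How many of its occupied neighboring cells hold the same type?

Occupied neighbors of (2,3): (1,2)=P, (1,3)=P, (1,4)=P, (2,2)=Q, (2,4)=P, (3,2)=P, (3,3)=P, (3,4)=P.
Same type (Q): 1 of 8.

1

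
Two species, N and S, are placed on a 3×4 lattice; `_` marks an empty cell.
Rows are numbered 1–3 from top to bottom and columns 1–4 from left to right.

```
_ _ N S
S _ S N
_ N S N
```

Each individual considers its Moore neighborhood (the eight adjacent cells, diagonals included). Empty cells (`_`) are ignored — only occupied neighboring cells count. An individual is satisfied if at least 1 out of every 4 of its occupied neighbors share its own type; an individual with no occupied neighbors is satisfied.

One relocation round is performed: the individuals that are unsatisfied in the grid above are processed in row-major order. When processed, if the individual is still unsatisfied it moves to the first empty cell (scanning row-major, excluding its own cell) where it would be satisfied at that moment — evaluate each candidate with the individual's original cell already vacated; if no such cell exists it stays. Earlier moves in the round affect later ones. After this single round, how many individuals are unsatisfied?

1

Initially unsatisfied (in order): (2,1), (3,2).
  (2,1) → (1,1).
  (3,2) → (1,2).
Resulting grid:
S N N S
_ _ S N
_ _ S N
Unsatisfied now: (1,1).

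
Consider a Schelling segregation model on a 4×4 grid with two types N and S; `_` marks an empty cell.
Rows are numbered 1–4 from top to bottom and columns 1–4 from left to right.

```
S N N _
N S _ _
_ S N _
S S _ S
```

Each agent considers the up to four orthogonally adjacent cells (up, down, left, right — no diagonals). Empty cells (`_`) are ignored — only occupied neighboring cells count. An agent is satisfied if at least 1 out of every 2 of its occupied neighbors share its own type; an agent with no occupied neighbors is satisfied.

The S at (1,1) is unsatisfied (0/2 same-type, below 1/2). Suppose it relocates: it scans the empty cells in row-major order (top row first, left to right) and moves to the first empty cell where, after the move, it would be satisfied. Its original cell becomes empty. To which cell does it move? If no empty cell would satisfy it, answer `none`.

(2,4)

Vacating (1,1). Empty cells in order:
  (1,4): 0/1 same-type → still unsatisfied.
  (2,3): 1/3 same-type → still unsatisfied.
  (2,4): 0/0 same-type → satisfied — stop here.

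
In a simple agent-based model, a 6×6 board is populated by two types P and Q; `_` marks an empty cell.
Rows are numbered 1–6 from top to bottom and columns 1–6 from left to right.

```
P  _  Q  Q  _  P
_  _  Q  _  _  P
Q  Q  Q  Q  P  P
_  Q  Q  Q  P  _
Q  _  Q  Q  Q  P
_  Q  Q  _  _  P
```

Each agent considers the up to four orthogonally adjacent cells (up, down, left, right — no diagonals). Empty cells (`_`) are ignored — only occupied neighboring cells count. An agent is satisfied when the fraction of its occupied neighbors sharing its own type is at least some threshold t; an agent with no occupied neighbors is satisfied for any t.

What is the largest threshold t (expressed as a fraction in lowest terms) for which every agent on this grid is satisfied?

1/3

Row 1: (1,1)P — no occupied neighbors · (1,3)Q 2/2 · (1,4)Q 1/1 · (1,6)P 1/1
Row 2: (2,3)Q 2/2 · (2,6)P 2/2
Row 3: (3,1)Q 1/1 · (3,2)Q 3/3 · (3,3)Q 4/4 · (3,4)Q 2/3 · (3,5)P 2/3 · (3,6)P 2/2
Row 4: (4,2)Q 2/2 · (4,3)Q 4/4 · (4,4)Q 3/4 · (4,5)P 1/3
Row 5: (5,1)Q — no occupied neighbors · (5,3)Q 3/3 · (5,4)Q 3/3 · (5,5)Q 1/3 · (5,6)P 1/2
Row 6: (6,2)Q 1/1 · (6,3)Q 2/2 · (6,6)P 1/1
The smallest same-type fraction is 1/3 at (4,5), which reduces to 1/3. Any threshold above that leaves this agent unsatisfied.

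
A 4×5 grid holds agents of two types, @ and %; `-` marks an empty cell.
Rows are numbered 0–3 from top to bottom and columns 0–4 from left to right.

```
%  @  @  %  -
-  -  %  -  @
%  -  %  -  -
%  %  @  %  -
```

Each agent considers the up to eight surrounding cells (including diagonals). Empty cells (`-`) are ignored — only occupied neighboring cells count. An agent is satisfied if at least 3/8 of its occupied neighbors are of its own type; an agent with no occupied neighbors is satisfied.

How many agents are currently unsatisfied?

6

Row 0: (0,0)% 0/1 not · (0,1)@ 1/3 not · (0,2)@ 1/3 not · (0,3)% 1/3 not
Row 1: (1,2)% 2/4 satisfied · (1,4)@ 0/1 not
Row 2: (2,0)% 2/2 satisfied · (2,2)% 3/4 satisfied
Row 3: (3,0)% 2/2 satisfied · (3,1)% 3/4 satisfied · (3,2)@ 0/3 not · (3,3)% 1/2 satisfied
Unsatisfied: (0,0), (0,1), (0,2), (0,3), (1,4), (3,2) — 6 in total.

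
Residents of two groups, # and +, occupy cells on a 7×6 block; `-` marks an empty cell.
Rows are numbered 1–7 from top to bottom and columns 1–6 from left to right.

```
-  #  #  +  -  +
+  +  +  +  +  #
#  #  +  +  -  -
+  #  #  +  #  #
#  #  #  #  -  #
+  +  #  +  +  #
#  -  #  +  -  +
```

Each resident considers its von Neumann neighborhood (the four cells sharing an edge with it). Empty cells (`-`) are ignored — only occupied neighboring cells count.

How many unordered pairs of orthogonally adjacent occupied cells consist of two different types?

Scan each occupied cell's neighbors to the right and below so each pair is counted once.
Row 1: #(1,2)–#(1,3)= #(1,2)–+(2,2)≠ #(1,3)–+(1,4)≠ #(1,3)–+(2,3)≠ +(1,4)–+(2,4)= +(1,6)–#(2,6)≠  → 4/6 unlike.
Row 2: +(2,1)–+(2,2)= +(2,1)–#(3,1)≠ +(2,2)–+(2,3)= +(2,2)–#(3,2)≠ +(2,3)–+(2,4)= +(2,3)–+(3,3)= +(2,4)–+(2,5)= +(2,4)–+(3,4)= +(2,5)–#(2,6)≠  → 3/9 unlike.
Row 3: #(3,1)–#(3,2)= #(3,1)–+(4,1)≠ #(3,2)–+(3,3)≠ #(3,2)–#(4,2)= +(3,3)–+(3,4)= +(3,3)–#(4,3)≠ +(3,4)–+(4,4)=  → 3/7 unlike.
Row 4: +(4,1)–#(4,2)≠ +(4,1)–#(5,1)≠ #(4,2)–#(4,3)= #(4,2)–#(5,2)= #(4,3)–+(4,4)≠ #(4,3)–#(5,3)= +(4,4)–#(4,5)≠ +(4,4)–#(5,4)≠ #(4,5)–#(4,6)= #(4,6)–#(5,6)=  → 5/10 unlike.
Row 5: #(5,1)–#(5,2)= #(5,1)–+(6,1)≠ #(5,2)–#(5,3)= #(5,2)–+(6,2)≠ #(5,3)–#(5,4)= #(5,3)–#(6,3)= #(5,4)–+(6,4)≠ #(5,6)–#(6,6)=  → 3/8 unlike.
Row 6: +(6,1)–+(6,2)= +(6,1)–#(7,1)≠ +(6,2)–#(6,3)≠ #(6,3)–+(6,4)≠ #(6,3)–#(7,3)= +(6,4)–+(6,5)= +(6,4)–+(7,4)= +(6,5)–#(6,6)≠ #(6,6)–+(7,6)≠  → 5/9 unlike.
Row 7: #(7,3)–+(7,4)≠  → 1/1 unlike.
Total adjacent occupied pairs: 50; unlike-type pairs: 24.

24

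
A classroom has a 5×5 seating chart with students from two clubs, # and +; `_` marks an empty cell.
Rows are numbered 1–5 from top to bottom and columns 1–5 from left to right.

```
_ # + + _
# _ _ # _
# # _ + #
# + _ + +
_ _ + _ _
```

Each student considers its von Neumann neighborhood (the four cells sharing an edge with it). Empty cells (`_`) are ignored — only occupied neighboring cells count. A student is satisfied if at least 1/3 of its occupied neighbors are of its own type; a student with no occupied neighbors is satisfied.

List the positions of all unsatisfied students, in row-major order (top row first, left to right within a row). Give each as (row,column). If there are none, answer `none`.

(1,2), (2,4), (3,5), (4,2)

(1,2)# 0/1 unhappy
(1,3)+ 1/2 ok
(1,4)+ 1/2 ok
(2,1)# 1/1 ok
(2,4)# 0/2 unhappy
(3,1)# 3/3 ok
(3,2)# 1/2 ok
(3,4)+ 1/3 ok
(3,5)# 0/2 unhappy
(4,1)# 1/2 ok
(4,2)+ 0/2 unhappy
(4,4)+ 2/2 ok
(4,5)+ 1/2 ok
(5,3)+ 0/0 ok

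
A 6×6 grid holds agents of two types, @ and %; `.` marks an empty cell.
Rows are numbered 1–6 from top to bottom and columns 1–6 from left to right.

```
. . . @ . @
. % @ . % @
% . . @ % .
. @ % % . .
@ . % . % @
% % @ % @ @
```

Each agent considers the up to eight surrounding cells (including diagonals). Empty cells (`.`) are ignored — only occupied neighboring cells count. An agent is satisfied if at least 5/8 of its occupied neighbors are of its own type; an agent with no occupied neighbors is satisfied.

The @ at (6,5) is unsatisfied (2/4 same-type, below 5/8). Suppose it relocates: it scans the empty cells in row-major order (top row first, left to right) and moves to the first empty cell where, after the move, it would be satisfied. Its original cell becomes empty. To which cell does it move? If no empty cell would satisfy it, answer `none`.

(1,3)

Vacating (6,5). Empty cells in order:
  (1,1): 0/1 same-type → still unsatisfied.
  (1,2): 1/2 same-type → still unsatisfied.
  (1,3): 2/3 same-type → satisfied — stop here.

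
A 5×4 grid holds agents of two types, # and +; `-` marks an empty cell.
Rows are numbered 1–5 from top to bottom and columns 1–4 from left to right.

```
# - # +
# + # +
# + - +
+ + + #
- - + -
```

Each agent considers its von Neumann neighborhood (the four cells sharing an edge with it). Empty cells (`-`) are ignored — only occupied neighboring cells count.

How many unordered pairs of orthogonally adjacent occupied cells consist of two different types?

Scan each occupied cell's neighbors to the right and below so each pair is counted once.
Row 1: #(1,1)–#(2,1)= #(1,3)–+(1,4)≠ #(1,3)–#(2,3)= +(1,4)–+(2,4)=  → 1/4 unlike.
Row 2: #(2,1)–+(2,2)≠ #(2,1)–#(3,1)= +(2,2)–#(2,3)≠ +(2,2)–+(3,2)= #(2,3)–+(2,4)≠ +(2,4)–+(3,4)=  → 3/6 unlike.
Row 3: #(3,1)–+(3,2)≠ #(3,1)–+(4,1)≠ +(3,2)–+(4,2)= +(3,4)–#(4,4)≠  → 3/4 unlike.
Row 4: +(4,1)–+(4,2)= +(4,2)–+(4,3)= +(4,3)–#(4,4)≠ +(4,3)–+(5,3)=  → 1/4 unlike.
Total adjacent occupied pairs: 18; unlike-type pairs: 8.

8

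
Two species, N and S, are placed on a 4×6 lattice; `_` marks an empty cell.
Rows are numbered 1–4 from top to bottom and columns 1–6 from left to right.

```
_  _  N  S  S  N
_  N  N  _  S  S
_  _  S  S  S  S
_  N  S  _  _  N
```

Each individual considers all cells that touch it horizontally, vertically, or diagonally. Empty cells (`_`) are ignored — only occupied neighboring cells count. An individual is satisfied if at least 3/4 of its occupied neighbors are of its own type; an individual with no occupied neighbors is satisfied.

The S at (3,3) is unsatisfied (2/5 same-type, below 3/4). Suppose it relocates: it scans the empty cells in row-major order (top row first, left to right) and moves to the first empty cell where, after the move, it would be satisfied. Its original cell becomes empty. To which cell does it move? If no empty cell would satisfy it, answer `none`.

Vacating (3,3). Empty cells in order:
  (1,1): 0/1 same-type → still unsatisfied.
  (1,2): 0/3 same-type → still unsatisfied.
  (2,1): 0/1 same-type → still unsatisfied.
  (2,4): 5/7 same-type → still unsatisfied.
  (3,1): 0/2 same-type → still unsatisfied.
  (3,2): 1/4 same-type → still unsatisfied.
  (4,1): 0/1 same-type → still unsatisfied.
  (4,4): 3/3 same-type → satisfied — stop here.

(4,4)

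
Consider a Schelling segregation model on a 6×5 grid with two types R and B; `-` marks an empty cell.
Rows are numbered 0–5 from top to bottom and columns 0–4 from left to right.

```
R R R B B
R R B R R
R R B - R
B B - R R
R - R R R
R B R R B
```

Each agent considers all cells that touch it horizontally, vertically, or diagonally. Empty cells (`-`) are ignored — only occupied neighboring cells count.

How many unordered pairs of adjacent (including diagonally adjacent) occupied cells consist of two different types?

28

Scan each occupied cell's neighbors to the right and below (and the two forward diagonals) so each pair is counted once.
From row 0: 7 unlike of 17 pairs (running 7/17).
From row 1: 5 unlike of 14 pairs (running 12/31).
From row 2: 6 unlike of 10 pairs (running 18/41).
From row 3: 3 unlike of 10 pairs (running 21/51).
From row 4: 4 unlike of 12 pairs (running 25/63).
From row 5: 3 unlike of 4 pairs (running 28/67).
Total adjacent occupied pairs: 67; unlike-type pairs: 28.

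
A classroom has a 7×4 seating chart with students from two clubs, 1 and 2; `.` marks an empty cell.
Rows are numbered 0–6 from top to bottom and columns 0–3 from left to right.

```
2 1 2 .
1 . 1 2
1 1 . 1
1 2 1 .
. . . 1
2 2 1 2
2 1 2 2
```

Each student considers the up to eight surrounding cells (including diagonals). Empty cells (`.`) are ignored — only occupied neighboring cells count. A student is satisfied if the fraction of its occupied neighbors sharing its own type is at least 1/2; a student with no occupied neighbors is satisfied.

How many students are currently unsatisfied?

(0,0)2 0/2 ✗
(0,1)1 2/4 ✓
(0,2)2 1/3 ✗
(1,0)1 3/4 ✓
(1,2)1 3/5 ✓
(1,3)2 1/3 ✗
(2,0)1 3/4 ✓
(2,1)1 5/6 ✓
(2,3)1 2/3 ✓
(3,0)1 2/3 ✓
(3,1)2 0/4 ✗
(3,2)1 3/4 ✓
(4,3)1 2/3 ✓
(5,0)2 2/3 ✓
(5,1)2 3/5 ✓
(5,2)1 2/6 ✗
(5,3)2 2/4 ✓
(6,0)2 2/3 ✓
(6,1)1 1/5 ✗
(6,2)2 3/5 ✓
(6,3)2 2/3 ✓
Unsatisfied: (0,0), (0,2), (1,3), (3,1), (5,2), (6,1) — 6 in total.

6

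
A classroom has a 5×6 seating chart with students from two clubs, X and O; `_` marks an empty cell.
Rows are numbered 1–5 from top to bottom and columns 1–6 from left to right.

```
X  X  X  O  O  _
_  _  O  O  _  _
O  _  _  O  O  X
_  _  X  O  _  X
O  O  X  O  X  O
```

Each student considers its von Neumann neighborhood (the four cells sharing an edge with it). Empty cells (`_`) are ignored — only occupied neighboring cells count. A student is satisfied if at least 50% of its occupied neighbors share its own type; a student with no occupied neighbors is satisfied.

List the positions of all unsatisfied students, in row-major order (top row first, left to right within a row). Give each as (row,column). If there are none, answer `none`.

Row 1: (1,1)X 1/1 ok · (1,2)X 2/2 ok · (1,3)X 1/3 unhappy · (1,4)O 2/3 ok · (1,5)O 1/1 ok
Row 2: (2,3)O 1/2 ok · (2,4)O 3/3 ok
Row 3: (3,1)O 0/0 ok · (3,4)O 3/3 ok · (3,5)O 1/2 ok · (3,6)X 1/2 ok
Row 4: (4,3)X 1/2 ok · (4,4)O 2/3 ok · (4,6)X 1/2 ok
Row 5: (5,1)O 1/1 ok · (5,2)O 1/2 ok · (5,3)X 1/3 unhappy · (5,4)O 1/3 unhappy · (5,5)X 0/2 unhappy · (5,6)O 0/2 unhappy

(1,3), (5,3), (5,4), (5,5), (5,6)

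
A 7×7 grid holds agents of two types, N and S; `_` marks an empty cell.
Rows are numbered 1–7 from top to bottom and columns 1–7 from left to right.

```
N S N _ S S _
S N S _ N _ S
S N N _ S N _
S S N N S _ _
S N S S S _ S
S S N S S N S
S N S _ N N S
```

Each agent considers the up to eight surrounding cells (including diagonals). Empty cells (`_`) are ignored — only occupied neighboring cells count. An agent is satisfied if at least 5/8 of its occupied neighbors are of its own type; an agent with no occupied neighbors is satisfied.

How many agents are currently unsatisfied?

31

(1,1)N 1/3 ✗
(1,2)S 2/5 ✗
(1,3)N 1/3 ✗
(1,5)S 1/2 ✗
(1,6)S 2/3 ✓
(2,1)S 2/5 ✗
(2,2)N 4/8 ✗
(2,3)S 1/5 ✗
(2,5)N 1/4 ✗
(2,7)S 1/2 ✗
(3,1)S 3/5 ✗
(3,2)N 3/8 ✗
(3,3)N 4/6 ✓
(3,5)S 1/4 ✗
(3,6)N 1/4 ✗
(4,1)S 3/5 ✗
(4,2)S 4/8 ✗
(4,3)N 4/7 ✗
(4,4)N 2/7 ✗
(4,5)S 3/5 ✗
(5,1)S 4/5 ✓
(5,2)N 2/8 ✗
(5,3)S 4/8 ✗
(5,4)S 5/8 ✓
(5,5)S 4/6 ✓
(5,7)S 1/2 ✗
(6,1)S 3/5 ✗
(6,2)S 5/8 ✓
(6,3)N 2/7 ✗
(6,4)S 5/7 ✓
(6,5)S 3/6 ✗
(6,6)N 2/7 ✗
(6,7)S 2/4 ✗
(7,1)S 2/3 ✓
(7,2)N 1/5 ✗
(7,3)S 2/4 ✗
(7,5)N 2/4 ✗
(7,6)N 2/5 ✗
(7,7)S 1/3 ✗
Unsatisfied: (1,1), (1,2), (1,3), (1,5), (2,1), (2,2), (2,3), (2,5), (2,7), (3,1), (3,2), (3,5), (3,6), (4,1), (4,2), (4,3), (4,4), (4,5), (5,2), (5,3), (5,7), (6,1), (6,3), (6,5), (6,6), (6,7), (7,2), (7,3), (7,5), (7,6), (7,7) — 31 in total.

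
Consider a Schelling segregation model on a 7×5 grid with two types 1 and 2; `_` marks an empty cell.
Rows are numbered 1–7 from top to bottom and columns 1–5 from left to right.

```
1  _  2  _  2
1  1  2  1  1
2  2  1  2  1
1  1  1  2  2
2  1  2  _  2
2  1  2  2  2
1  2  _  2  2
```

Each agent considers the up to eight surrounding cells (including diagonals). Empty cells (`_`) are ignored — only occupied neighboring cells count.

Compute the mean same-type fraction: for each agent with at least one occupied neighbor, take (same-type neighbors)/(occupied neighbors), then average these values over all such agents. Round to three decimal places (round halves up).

(1,1)1 2/2
(1,3)2 1/3
(1,5)2 0/2
(2,1)1 2/4
(2,2)1 3/7
(2,3)2 3/6
(2,4)1 3/7
(2,5)1 2/4
(3,1)2 1/5
(3,2)2 2/8
(3,3)1 4/8
(3,4)2 3/8
(3,5)1 2/5
(4,1)1 2/5
(4,2)1 4/8
(4,3)1 3/7
(4,4)2 4/7
(4,5)2 3/4
(5,1)2 1/5
(5,2)1 4/8
(5,3)2 3/7
(5,5)2 4/4
(6,1)2 2/5
(6,2)1 2/7
(6,3)2 4/6
(6,4)2 6/6
(6,5)2 4/4
(7,1)1 1/3
(7,2)2 2/4
(7,4)2 4/4
(7,5)2 3/3
Sum over 31 agents: 2/2 + 1/3 + 0/2 + 2/4 + 3/7 + 3/6 + 3/7 + 2/4 + 1/5 + 2/8 + 4/8 + 3/8 + 2/5 + 2/5 + 4/8 + 3/7 + 4/7 + 3/4 + 1/5 + 4/8 + 3/7 + 4/4 + 2/5 + 2/7 + 4/6 + 6/6 + 4/4 + 1/3 + 2/4 + 4/4 + 3/3 = 13759/840; mean = 13759/840 ÷ 31 = 13759/26040 = 0.528379… → 0.528.

0.528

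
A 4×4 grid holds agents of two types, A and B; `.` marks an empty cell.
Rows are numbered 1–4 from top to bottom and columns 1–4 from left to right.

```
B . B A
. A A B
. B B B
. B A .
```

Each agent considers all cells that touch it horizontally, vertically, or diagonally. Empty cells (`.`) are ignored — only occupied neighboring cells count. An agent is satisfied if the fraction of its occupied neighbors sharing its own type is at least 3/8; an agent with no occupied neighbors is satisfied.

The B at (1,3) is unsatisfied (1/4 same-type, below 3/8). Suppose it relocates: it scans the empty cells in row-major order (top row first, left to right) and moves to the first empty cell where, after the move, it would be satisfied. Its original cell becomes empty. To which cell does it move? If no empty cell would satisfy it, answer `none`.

(2,1)

Vacating (1,3). Empty cells in order:
  (1,2): 1/3 same-type → still unsatisfied.
  (2,1): 2/3 same-type → satisfied — stop here.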